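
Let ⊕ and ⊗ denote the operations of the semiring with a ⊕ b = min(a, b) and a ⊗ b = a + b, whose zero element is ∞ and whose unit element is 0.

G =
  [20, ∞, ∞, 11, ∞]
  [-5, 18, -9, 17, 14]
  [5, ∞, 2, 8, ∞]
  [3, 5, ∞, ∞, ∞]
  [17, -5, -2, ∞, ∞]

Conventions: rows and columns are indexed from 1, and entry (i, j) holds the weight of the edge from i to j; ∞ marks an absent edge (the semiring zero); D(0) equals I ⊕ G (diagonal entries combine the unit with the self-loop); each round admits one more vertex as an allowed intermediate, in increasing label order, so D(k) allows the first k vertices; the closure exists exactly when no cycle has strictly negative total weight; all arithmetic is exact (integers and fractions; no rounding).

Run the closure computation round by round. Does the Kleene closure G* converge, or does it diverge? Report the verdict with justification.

D(0):
  [0, ∞, ∞, 11, ∞]
  [-5, 0, -9, 17, 14]
  [5, ∞, 0, 8, ∞]
  [3, 5, ∞, 0, ∞]
  [17, -5, -2, ∞, 0]
D(1):
  [0, ∞, ∞, 11, ∞]
  [-5, 0, -9, 6, 14]
  [5, ∞, 0, 8, ∞]
  [3, 5, ∞, 0, ∞]
  [17, -5, -2, 28, 0]
D(2):
  [0, ∞, ∞, 11, ∞]
  [-5, 0, -9, 6, 14]
  [5, ∞, 0, 8, ∞]
  [0, 5, -4, 0, 19]
  [-10, -5, -14, 1, 0]
D(3):
  [0, ∞, ∞, 11, ∞]
  [-5, 0, -9, -1, 14]
  [5, ∞, 0, 8, ∞]
  [0, 5, -4, 0, 19]
  [-10, -5, -14, -6, 0]
D(4):
  [0, 16, 7, 11, 30]
  [-5, 0, -9, -1, 14]
  [5, 13, 0, 8, 27]
  [0, 5, -4, 0, 19]
  [-10, -5, -14, -6, 0]
D(5):
  [0, 16, 7, 11, 30]
  [-5, 0, -9, -1, 14]
  [5, 13, 0, 8, 27]
  [0, 5, -4, 0, 19]
  [-10, -5, -14, -6, 0]
Key observation: every diagonal entry stays at the unit through all rounds, so no improving cycle exists.
Answer: CONVERGES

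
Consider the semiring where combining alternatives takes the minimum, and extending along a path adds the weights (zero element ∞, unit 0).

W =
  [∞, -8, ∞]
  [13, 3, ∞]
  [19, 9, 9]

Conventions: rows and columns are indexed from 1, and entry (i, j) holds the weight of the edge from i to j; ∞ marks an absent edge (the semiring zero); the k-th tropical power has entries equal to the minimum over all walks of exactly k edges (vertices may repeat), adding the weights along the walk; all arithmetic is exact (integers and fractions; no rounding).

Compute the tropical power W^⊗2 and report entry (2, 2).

W^⊗2:
  [5, -5, ∞]
  [16, 5, ∞]
  [22, 11, 18]
Key observation: the optimum is the walk 2->1->2, with weight 13 + (-8) = 5.
Optimal value attained by: walk 2->1->2.
Answer: (W^⊗2)[2][2] = 5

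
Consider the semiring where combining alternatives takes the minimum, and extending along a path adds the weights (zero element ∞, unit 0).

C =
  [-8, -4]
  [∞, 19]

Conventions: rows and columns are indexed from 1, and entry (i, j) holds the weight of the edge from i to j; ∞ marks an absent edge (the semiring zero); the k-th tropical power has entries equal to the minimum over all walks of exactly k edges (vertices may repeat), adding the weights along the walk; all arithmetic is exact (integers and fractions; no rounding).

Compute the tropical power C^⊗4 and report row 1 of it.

C^⊗2:
  [-16, -12]
  [∞, 38]
C^⊗3:
  [-24, -20]
  [∞, 57]
C^⊗4:
  [-32, -28]
  [∞, 76]
Answer: row 1 of C^⊗4 = [-32, -28]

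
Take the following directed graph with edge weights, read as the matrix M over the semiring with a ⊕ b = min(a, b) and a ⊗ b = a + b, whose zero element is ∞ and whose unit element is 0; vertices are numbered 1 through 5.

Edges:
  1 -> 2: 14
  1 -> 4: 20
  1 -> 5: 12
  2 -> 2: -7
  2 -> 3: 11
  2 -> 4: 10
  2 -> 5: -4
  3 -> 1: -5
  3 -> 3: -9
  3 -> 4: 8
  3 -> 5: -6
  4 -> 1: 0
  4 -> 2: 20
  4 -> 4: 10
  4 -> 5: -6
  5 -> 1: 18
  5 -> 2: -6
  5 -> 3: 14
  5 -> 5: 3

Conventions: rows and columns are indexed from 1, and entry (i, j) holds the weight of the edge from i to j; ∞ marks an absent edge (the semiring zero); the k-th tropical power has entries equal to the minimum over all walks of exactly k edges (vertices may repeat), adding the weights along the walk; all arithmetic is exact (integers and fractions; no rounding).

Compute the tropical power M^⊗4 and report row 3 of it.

M^⊗2:
  [20, 6, 25, 24, 10]
  [6, -14, 2, 3, -11]
  [-14, -12, -18, -1, -15]
  [10, -12, 8, 20, -3]
  [9, -13, 5, 4, -10]
M^⊗3:
  [20, -1, 16, 16, 2]
  [-3, -21, -7, -4, -18]
  [-23, -21, -27, -10, -24]
  [3, -19, -1, -2, -16]
  [0, -20, -4, -3, -17]
M^⊗4:
  [11, -8, 7, 9, -5]
  [-12, -28, -16, -11, -25]
  [-32, -30, -36, -19, -33]
  [-6, -26, -10, -9, -23]
  [-9, -27, -13, -10, -24]
Answer: row 3 of M^⊗4 = [-32, -30, -36, -19, -33]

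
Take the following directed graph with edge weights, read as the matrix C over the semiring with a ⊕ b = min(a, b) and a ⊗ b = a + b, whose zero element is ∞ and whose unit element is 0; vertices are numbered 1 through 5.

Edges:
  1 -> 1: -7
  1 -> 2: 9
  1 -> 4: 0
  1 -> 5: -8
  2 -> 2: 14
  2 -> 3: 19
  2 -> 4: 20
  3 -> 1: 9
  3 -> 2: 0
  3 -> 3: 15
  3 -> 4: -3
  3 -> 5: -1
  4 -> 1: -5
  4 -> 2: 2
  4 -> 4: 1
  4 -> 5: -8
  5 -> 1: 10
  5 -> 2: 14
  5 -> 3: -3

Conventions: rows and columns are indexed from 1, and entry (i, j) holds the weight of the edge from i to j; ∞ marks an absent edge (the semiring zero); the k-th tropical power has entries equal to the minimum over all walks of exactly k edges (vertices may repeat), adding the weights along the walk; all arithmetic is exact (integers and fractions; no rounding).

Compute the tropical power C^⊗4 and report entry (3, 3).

C^⊗2:
  [-14, 2, -11, -7, -15]
  [15, 19, 33, 16, 12]
  [-8, -1, -4, -2, -11]
  [-12, 3, -11, -5, -13]
  [3, -3, 12, -6, -4]
C^⊗3:
  [-21, -11, -18, -14, -22]
  [8, 18, 9, 15, 7]
  [-15, -4, -14, -8, -16]
  [-19, -11, -16, -14, -20]
  [-11, -4, -7, -5, -14]
C^⊗4:
  [-28, -18, -25, -21, -29]
  [1, 9, 4, 6, 0]
  [-22, -14, -19, -17, -23]
  [-26, -16, -23, -19, -27]
  [-18, -7, -17, -11, -19]
Key observation: the optimum is the walk 3->4->1->5->3, with weight (-3) + (-5) + (-8) + (-3) = -19.
Optimal value attained by: walk 3->4->1->5->3.
Answer: (C^⊗4)[3][3] = -19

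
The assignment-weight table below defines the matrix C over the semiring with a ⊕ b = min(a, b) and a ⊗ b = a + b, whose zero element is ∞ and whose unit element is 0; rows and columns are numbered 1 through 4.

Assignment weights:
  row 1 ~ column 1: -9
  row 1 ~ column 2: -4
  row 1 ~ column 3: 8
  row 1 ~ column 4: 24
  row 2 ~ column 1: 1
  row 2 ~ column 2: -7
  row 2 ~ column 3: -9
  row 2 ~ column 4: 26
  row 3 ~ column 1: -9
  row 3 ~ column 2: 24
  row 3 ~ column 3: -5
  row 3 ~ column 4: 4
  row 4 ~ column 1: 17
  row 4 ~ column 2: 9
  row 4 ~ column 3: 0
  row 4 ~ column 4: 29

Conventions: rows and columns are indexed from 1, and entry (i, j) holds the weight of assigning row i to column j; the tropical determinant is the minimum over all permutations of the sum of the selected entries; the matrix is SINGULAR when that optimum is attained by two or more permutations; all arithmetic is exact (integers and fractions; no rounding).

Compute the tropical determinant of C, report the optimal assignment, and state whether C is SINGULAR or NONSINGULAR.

σ = (1, 2, 3, 4): (-9) + (-7) + (-5) + 29 = 8
σ = (1, 2, 4, 3): (-9) + (-7) + 4 + 0 = -12
σ = (1, 3, 2, 4): (-9) + (-9) + 24 + 29 = 35
σ = (1, 3, 4, 2): (-9) + (-9) + 4 + 9 = -5
σ = (1, 4, 2, 3): (-9) + 26 + 24 + 0 = 41
σ = (1, 4, 3, 2): (-9) + 26 + (-5) + 9 = 21
σ = (2, 1, 3, 4): (-4) + 1 + (-5) + 29 = 21
σ = (2, 1, 4, 3): (-4) + 1 + 4 + 0 = 1
σ = (2, 3, 1, 4): (-4) + (-9) + (-9) + 29 = 7
σ = (2, 3, 4, 1): (-4) + (-9) + 4 + 17 = 8
σ = (2, 4, 1, 3): (-4) + 26 + (-9) + 0 = 13
σ = (2, 4, 3, 1): (-4) + 26 + (-5) + 17 = 34
σ = (3, 1, 2, 4): 8 + 1 + 24 + 29 = 62
σ = (3, 1, 4, 2): 8 + 1 + 4 + 9 = 22
σ = (3, 2, 1, 4): 8 + (-7) + (-9) + 29 = 21
σ = (3, 2, 4, 1): 8 + (-7) + 4 + 17 = 22
σ = (3, 4, 1, 2): 8 + 26 + (-9) + 9 = 34
σ = (3, 4, 2, 1): 8 + 26 + 24 + 17 = 75
σ = (4, 1, 2, 3): 24 + 1 + 24 + 0 = 49
σ = (4, 1, 3, 2): 24 + 1 + (-5) + 9 = 29
σ = (4, 2, 1, 3): 24 + (-7) + (-9) + 0 = 8
σ = (4, 2, 3, 1): 24 + (-7) + (-5) + 17 = 29
σ = (4, 3, 1, 2): 24 + (-9) + (-9) + 9 = 15
σ = (4, 3, 2, 1): 24 + (-9) + 24 + 17 = 56
Optimal value attained by: σ = (1, 2, 4, 3).
Answer: det⊕(C) = -12; verdict: NONSINGULAR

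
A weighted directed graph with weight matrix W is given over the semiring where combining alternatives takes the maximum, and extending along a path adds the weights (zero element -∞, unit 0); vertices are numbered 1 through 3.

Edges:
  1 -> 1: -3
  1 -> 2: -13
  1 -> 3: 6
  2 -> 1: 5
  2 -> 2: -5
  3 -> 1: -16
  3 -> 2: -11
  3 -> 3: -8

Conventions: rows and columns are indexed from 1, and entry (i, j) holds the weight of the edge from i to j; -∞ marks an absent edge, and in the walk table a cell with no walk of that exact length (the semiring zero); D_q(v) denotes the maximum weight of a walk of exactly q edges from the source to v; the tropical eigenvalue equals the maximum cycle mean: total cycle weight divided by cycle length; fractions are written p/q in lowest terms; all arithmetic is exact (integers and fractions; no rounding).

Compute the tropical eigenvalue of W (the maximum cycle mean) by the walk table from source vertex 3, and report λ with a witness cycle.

q=0: [-∞, -∞, 0]
q=1: [-16, -11, -8]
q=2: [-6, -16, -10]
q=3: [-9, -19, 0]
Optimal cycle mean attained by: cycle 1->3->2->1, total 6 + (-11) + 5, length 3.
Answer: λ = 0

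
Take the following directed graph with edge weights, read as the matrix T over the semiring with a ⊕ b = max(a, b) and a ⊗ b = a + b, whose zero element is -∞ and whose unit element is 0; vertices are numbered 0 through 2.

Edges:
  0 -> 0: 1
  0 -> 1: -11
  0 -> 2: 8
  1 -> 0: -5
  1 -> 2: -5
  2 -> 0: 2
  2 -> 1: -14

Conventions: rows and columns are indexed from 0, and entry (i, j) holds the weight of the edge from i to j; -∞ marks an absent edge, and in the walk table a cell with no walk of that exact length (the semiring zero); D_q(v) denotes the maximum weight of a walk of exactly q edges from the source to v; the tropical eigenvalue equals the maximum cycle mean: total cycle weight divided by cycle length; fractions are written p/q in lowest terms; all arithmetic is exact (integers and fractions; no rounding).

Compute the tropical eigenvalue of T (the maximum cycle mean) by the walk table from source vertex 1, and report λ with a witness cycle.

q=0: [-∞, 0, -∞]
q=1: [-5, -∞, -5]
q=2: [-3, -16, 3]
q=3: [5, -11, 5]
Optimal cycle mean attained by: cycle 0->2->0, total 8 + 2, length 2.
Answer: λ = 5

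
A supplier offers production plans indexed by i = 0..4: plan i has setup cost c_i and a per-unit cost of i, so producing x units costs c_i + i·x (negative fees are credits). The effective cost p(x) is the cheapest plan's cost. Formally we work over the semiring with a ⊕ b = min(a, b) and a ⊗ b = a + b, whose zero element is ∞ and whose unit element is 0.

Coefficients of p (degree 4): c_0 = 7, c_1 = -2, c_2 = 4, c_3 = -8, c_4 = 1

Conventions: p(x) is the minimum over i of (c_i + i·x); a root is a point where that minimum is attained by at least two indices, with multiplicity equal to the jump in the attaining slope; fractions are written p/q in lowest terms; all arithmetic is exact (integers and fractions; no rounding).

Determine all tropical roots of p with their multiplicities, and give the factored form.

hull edge (i=0, c=7) to (i=1, c=-2): slope -9, span 1
hull edge (i=1, c=-2) to (i=3, c=-8): slope -3, span 2
hull edge (i=3, c=-8) to (i=4, c=1): slope 9, span 1
Factored form: p(x) = 1 ⊗ (x ⊕ (-9)) ⊗ (x ⊕ 3) ⊗ (x ⊕ 3) ⊗ (x ⊕ 9)
Answer: roots = -9 (mult 1), 3 (mult 2), 9 (mult 1)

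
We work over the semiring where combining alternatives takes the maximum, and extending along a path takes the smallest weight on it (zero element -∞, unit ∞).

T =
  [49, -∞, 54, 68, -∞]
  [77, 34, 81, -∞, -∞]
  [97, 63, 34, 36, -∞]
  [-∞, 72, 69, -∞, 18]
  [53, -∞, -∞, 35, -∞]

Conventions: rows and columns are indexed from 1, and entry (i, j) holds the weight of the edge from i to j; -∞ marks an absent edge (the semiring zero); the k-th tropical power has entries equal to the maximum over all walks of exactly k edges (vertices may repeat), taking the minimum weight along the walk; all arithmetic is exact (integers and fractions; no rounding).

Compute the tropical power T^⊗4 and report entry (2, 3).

T^⊗2:
  [54, 68, 68, 49, 18]
  [81, 63, 54, 68, -∞]
  [63, 36, 63, 68, 18]
  [72, 63, 72, 36, -∞]
  [49, 35, 53, 53, 18]
T^⊗3:
  [68, 63, 68, 54, 18]
  [63, 68, 68, 68, 18]
  [63, 68, 68, 63, 18]
  [72, 63, 63, 68, 18]
  [53, 53, 53, 49, 18]
T^⊗4:
  [68, 63, 63, 68, 18]
  [68, 68, 68, 63, 18]
  [68, 63, 68, 63, 18]
  [63, 68, 68, 68, 18]
  [53, 53, 53, 53, 18]
Key observation: the optimum is the walk 2->1->4->2->3, with weight 77 min 68 min 72 min 81 = 68.
Optimal value attained by: walk 2->1->4->2->3.
Answer: (T^⊗4)[2][3] = 68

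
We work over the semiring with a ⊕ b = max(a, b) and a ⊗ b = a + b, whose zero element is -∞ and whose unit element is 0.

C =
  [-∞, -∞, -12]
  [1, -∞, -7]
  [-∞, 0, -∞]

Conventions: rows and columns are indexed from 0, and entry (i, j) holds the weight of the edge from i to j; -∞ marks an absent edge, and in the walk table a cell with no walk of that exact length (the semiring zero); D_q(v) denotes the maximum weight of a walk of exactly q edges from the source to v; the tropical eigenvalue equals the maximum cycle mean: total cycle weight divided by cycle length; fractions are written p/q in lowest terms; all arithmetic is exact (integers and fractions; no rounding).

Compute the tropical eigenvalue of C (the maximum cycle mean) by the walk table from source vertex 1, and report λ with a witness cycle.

q=0: [-∞, 0, -∞]
q=1: [1, -∞, -7]
q=2: [-∞, -7, -11]
q=3: [-6, -11, -14]
Optimal cycle mean attained by: cycle 1->2->1, total (-7) + 0, length 2.
Answer: λ = -7/2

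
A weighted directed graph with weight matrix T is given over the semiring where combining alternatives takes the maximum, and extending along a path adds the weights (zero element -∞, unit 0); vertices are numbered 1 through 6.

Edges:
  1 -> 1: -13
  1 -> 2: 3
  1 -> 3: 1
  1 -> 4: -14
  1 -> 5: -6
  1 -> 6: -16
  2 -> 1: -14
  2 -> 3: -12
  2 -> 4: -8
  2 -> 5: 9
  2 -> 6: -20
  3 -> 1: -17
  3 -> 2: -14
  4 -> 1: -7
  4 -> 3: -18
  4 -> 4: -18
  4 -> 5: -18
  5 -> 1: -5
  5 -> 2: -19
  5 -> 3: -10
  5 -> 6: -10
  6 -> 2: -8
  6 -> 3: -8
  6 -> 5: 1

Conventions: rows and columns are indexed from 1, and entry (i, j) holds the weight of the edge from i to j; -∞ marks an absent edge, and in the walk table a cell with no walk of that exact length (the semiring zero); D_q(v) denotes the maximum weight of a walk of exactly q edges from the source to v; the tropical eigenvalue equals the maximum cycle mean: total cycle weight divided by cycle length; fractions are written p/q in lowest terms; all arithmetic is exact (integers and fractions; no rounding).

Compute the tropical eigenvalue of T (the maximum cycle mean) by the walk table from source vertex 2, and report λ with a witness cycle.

q=0: [-∞, 0, -∞, -∞, -∞, -∞]
q=1: [-14, -∞, -12, -8, 9, -20]
q=2: [4, -10, -1, -26, -19, -1]
q=3: [-9, 7, 5, -10, 0, -12]
q=4: [-5, -6, -5, -1, 16, -10]
q=5: [11, -2, 6, -14, 3, 6]
q=6: [-2, 14, 12, -3, 7, -5]
Optimal cycle mean attained by: cycle 1->2->5->1, total 3 + 9 + (-5), length 3.
Answer: λ = 7/3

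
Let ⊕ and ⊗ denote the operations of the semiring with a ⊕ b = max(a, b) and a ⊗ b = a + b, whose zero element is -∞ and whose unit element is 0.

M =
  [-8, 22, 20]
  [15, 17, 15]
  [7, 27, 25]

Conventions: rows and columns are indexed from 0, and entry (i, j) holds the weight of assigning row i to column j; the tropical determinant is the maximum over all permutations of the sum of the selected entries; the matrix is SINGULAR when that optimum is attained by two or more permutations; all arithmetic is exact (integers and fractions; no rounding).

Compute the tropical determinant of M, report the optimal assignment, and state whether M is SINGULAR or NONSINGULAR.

σ = (0, 1, 2): (-8) + 17 + 25 = 34
σ = (0, 2, 1): (-8) + 15 + 27 = 34
σ = (1, 0, 2): 22 + 15 + 25 = 62
σ = (1, 2, 0): 22 + 15 + 7 = 44
σ = (2, 0, 1): 20 + 15 + 27 = 62
σ = (2, 1, 0): 20 + 17 + 7 = 44
Optimal value attained by: σ = (1, 0, 2).
Answer: det⊕(M) = 62; verdict: SINGULAR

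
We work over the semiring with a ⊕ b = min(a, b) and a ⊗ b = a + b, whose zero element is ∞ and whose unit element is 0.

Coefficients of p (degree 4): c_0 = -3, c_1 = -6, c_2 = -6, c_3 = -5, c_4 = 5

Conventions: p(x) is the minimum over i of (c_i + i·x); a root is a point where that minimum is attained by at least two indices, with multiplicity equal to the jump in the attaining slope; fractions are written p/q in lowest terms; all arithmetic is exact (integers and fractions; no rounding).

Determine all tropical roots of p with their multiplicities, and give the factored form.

hull edge (i=0, c=-3) to (i=1, c=-6): slope -3, span 1
hull edge (i=1, c=-6) to (i=2, c=-6): slope 0, span 1
hull edge (i=2, c=-6) to (i=3, c=-5): slope 1, span 1
hull edge (i=3, c=-5) to (i=4, c=5): slope 10, span 1
Factored form: p(x) = 5 ⊗ (x ⊕ (-10)) ⊗ (x ⊕ (-1)) ⊗ (x ⊕ 0) ⊗ (x ⊕ 3)
Answer: roots = -10 (mult 1), -1 (mult 1), 0 (mult 1), 3 (mult 1)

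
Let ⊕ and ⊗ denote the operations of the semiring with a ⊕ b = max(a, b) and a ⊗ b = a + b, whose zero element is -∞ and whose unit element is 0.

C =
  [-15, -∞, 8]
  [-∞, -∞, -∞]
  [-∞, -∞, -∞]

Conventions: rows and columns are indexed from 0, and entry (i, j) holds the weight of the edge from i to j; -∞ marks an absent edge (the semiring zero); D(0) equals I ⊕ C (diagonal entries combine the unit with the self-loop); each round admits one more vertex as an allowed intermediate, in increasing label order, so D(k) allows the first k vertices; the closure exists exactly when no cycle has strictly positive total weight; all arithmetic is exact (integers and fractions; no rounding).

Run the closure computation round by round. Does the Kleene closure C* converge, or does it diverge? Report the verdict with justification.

D(0):
  [0, -∞, 8]
  [-∞, 0, -∞]
  [-∞, -∞, 0]
D(1):
  [0, -∞, 8]
  [-∞, 0, -∞]
  [-∞, -∞, 0]
D(2):
  [0, -∞, 8]
  [-∞, 0, -∞]
  [-∞, -∞, 0]
D(3):
  [0, -∞, 8]
  [-∞, 0, -∞]
  [-∞, -∞, 0]
Key observation: every diagonal entry stays at the unit through all rounds, so no improving cycle exists.
Answer: CONVERGES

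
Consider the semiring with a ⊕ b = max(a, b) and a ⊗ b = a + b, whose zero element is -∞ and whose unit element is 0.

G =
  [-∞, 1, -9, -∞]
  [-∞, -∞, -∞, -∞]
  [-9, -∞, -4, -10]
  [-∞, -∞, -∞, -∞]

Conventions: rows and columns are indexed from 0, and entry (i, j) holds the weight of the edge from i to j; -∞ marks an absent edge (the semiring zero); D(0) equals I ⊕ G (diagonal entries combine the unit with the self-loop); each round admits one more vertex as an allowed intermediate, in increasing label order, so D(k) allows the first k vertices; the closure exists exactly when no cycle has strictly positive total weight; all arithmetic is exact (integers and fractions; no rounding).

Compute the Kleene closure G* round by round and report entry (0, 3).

D(0):
  [0, 1, -9, -∞]
  [-∞, 0, -∞, -∞]
  [-9, -∞, 0, -10]
  [-∞, -∞, -∞, 0]
D(1):
  [0, 1, -9, -∞]
  [-∞, 0, -∞, -∞]
  [-9, -8, 0, -10]
  [-∞, -∞, -∞, 0]
D(2):
  [0, 1, -9, -∞]
  [-∞, 0, -∞, -∞]
  [-9, -8, 0, -10]
  [-∞, -∞, -∞, 0]
D(3):
  [0, 1, -9, -19]
  [-∞, 0, -∞, -∞]
  [-9, -8, 0, -10]
  [-∞, -∞, -∞, 0]
D(4):
  [0, 1, -9, -19]
  [-∞, 0, -∞, -∞]
  [-9, -8, 0, -10]
  [-∞, -∞, -∞, 0]
Answer: G*[0][3] = -19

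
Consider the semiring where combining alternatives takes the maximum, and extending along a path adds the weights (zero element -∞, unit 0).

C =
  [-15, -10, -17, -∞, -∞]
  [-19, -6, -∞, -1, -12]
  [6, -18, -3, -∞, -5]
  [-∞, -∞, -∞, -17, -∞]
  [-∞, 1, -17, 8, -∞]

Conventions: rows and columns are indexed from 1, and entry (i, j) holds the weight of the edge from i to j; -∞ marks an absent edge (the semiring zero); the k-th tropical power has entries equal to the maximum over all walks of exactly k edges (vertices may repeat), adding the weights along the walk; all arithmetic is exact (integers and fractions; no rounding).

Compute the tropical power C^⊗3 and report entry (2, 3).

C^⊗2:
  [-11, -16, -20, -11, -22]
  [-25, -11, -29, -4, -18]
  [3, -4, -6, 3, -8]
  [-∞, -∞, -∞, -34, -∞]
  [-11, -5, -20, 0, -11]
C^⊗3:
  [-14, -21, -23, -14, -25]
  [-23, -17, -32, -10, -23]
  [0, -7, -9, 0, -11]
  [-∞, -∞, -∞, -51, -∞]
  [-14, -10, -23, -3, -17]
Key observation: the optimum is the walk 2->5->3->3, with weight (-12) + (-17) + (-3) = -32.
Optimal value attained by: walk 2->5->3->3.
Answer: (C^⊗3)[2][3] = -32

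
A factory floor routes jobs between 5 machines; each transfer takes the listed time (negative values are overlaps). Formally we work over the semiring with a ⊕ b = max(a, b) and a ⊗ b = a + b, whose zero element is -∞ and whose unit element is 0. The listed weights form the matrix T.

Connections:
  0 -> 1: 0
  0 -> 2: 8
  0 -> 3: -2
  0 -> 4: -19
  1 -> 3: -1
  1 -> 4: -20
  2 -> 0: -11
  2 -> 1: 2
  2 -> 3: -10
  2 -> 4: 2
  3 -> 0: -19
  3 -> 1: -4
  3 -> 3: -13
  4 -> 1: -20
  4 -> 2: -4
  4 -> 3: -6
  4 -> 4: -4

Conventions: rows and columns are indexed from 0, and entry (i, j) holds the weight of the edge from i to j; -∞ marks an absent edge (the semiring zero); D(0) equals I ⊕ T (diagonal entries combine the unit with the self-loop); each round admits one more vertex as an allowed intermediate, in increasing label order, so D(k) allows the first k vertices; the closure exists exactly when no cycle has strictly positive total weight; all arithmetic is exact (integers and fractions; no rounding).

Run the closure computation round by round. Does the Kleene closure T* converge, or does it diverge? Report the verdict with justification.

D(0):
  [0, 0, 8, -2, -19]
  [-∞, 0, -∞, -1, -20]
  [-11, 2, 0, -10, 2]
  [-19, -4, -∞, 0, -∞]
  [-∞, -20, -4, -6, 0]
D(1):
  [0, 0, 8, -2, -19]
  [-∞, 0, -∞, -1, -20]
  [-11, 2, 0, -10, 2]
  [-19, -4, -11, 0, -38]
  [-∞, -20, -4, -6, 0]
D(2):
  [0, 0, 8, -1, -19]
  [-∞, 0, -∞, -1, -20]
  [-11, 2, 0, 1, 2]
  [-19, -4, -11, 0, -24]
  [-∞, -20, -4, -6, 0]
D(3):
  [0, 10, 8, 9, 10]
  [-∞, 0, -∞, -1, -20]
  [-11, 2, 0, 1, 2]
  [-19, -4, -11, 0, -9]
  [-15, -2, -4, -3, 0]
D(4):
  [0, 10, 8, 9, 10]
  [-20, 0, -12, -1, -10]
  [-11, 2, 0, 1, 2]
  [-19, -4, -11, 0, -9]
  [-15, -2, -4, -3, 0]
D(5):
  [0, 10, 8, 9, 10]
  [-20, 0, -12, -1, -10]
  [-11, 2, 0, 1, 2]
  [-19, -4, -11, 0, -9]
  [-15, -2, -4, -3, 0]
Key observation: every diagonal entry stays at the unit through all rounds, so no improving cycle exists.
Answer: CONVERGES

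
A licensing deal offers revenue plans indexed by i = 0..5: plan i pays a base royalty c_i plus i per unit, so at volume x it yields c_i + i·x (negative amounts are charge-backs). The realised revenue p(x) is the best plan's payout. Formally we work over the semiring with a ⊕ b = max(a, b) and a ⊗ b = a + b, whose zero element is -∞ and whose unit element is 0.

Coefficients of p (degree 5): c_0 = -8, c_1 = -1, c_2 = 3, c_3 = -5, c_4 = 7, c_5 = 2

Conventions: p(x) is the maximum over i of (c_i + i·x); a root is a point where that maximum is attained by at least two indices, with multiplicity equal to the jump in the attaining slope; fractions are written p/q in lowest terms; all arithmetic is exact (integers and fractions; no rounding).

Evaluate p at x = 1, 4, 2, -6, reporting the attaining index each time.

p(1) = max(-8+0·1=-8, -1+1·1=0, 3+2·1=5, -5+3·1=-2, 7+4·1=11, 2+5·1=7) = 11 (attained by i=4)
p(4) = max(-8+0·4=-8, -1+1·4=3, 3+2·4=11, -5+3·4=7, 7+4·4=23, 2+5·4=22) = 23 (attained by i=4)
p(2) = max(-8+0·2=-8, -1+1·2=1, 3+2·2=7, -5+3·2=1, 7+4·2=15, 2+5·2=12) = 15 (attained by i=4)
p(-6) = max(-8+0·(-6)=-8, -1+1·(-6)=-7, 3+2·(-6)=-9, -5+3·(-6)=-23, 7+4·(-6)=-17, 2+5·(-6)=-28) = -7 (attained by i=1)
Answer: p(1) = 11; p(4) = 23; p(2) = 15; p(-6) = -7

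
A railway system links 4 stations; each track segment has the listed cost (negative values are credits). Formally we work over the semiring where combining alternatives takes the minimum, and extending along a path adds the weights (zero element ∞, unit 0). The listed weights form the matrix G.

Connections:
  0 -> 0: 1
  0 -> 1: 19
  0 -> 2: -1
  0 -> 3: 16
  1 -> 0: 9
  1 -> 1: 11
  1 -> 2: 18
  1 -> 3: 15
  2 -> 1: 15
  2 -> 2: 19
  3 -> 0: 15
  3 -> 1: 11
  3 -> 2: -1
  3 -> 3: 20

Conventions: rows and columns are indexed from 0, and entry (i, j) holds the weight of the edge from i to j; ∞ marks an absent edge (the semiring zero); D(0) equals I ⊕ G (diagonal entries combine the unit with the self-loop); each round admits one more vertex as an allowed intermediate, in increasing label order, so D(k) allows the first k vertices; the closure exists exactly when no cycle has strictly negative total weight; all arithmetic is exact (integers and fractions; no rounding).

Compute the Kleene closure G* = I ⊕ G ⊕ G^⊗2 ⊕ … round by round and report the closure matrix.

D(0):
  [0, 19, -1, 16]
  [9, 0, 18, 15]
  [∞, 15, 0, ∞]
  [15, 11, -1, 0]
D(1):
  [0, 19, -1, 16]
  [9, 0, 8, 15]
  [∞, 15, 0, ∞]
  [15, 11, -1, 0]
D(2):
  [0, 19, -1, 16]
  [9, 0, 8, 15]
  [24, 15, 0, 30]
  [15, 11, -1, 0]
D(3):
  [0, 14, -1, 16]
  [9, 0, 8, 15]
  [24, 15, 0, 30]
  [15, 11, -1, 0]
D(4):
  [0, 14, -1, 16]
  [9, 0, 8, 15]
  [24, 15, 0, 30]
  [15, 11, -1, 0]
Answer: G* = [[0, 14, -1, 16], [9, 0, 8, 15], [24, 15, 0, 30], [15, 11, -1, 0]]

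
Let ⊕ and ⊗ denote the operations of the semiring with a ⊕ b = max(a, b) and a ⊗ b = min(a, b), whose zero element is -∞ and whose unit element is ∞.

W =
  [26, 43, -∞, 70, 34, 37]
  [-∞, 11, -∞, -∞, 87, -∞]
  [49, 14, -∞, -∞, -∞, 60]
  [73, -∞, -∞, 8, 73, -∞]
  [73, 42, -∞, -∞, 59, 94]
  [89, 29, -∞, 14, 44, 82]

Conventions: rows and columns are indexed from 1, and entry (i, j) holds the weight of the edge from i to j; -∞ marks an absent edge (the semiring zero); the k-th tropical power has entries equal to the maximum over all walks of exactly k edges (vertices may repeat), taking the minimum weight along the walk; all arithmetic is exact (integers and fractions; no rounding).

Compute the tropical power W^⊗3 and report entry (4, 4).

W^⊗2:
  [70, 34, -∞, 26, 70, 37]
  [73, 42, -∞, -∞, 59, 87]
  [60, 43, -∞, 49, 44, 60]
  [73, 43, -∞, 70, 59, 73]
  [89, 43, -∞, 70, 59, 82]
  [82, 43, -∞, 70, 44, 82]
W^⊗3:
  [70, 43, -∞, 70, 59, 70]
  [87, 43, -∞, 70, 59, 82]
  [60, 43, -∞, 60, 49, 60]
  [73, 43, -∞, 70, 70, 73]
  [82, 43, -∞, 70, 70, 82]
  [82, 43, -∞, 70, 70, 82]
Key observation: the optimum is the walk 4->5->1->4, with weight 73 min 73 min 70 = 70.
Optimal value attained by: walk 4->5->1->4.
Answer: (W^⊗3)[4][4] = 70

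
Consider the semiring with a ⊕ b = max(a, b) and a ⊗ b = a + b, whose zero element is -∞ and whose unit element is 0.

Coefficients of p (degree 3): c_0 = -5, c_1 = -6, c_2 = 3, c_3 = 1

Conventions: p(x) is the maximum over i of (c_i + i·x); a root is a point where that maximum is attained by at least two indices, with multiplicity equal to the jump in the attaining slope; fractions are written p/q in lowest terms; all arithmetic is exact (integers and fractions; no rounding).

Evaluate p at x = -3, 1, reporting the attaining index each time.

p(-3) = max(-5+0·(-3)=-5, -6+1·(-3)=-9, 3+2·(-3)=-3, 1+3·(-3)=-8) = -3 (attained by i=2)
p(1) = max(-5+0·1=-5, -6+1·1=-5, 3+2·1=5, 1+3·1=4) = 5 (attained by i=2)
Answer: p(-3) = -3; p(1) = 5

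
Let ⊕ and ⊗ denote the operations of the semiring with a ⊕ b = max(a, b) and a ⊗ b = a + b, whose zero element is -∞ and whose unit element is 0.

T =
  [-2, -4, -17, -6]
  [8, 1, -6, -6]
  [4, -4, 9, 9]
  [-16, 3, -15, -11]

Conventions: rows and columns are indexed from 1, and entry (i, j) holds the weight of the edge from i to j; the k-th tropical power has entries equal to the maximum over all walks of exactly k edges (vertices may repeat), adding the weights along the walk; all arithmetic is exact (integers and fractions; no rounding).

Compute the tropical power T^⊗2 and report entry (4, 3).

T^⊗2:
  [4, -3, -8, -8]
  [9, 4, 3, 3]
  [13, 12, 18, 18]
  [11, 4, -3, -3]
Key observation: the optimum is the walk 4->2->3, with weight 3 + (-6) = -3.
Optimal value attained by: walk 4->2->3.
Answer: (T^⊗2)[4][3] = -3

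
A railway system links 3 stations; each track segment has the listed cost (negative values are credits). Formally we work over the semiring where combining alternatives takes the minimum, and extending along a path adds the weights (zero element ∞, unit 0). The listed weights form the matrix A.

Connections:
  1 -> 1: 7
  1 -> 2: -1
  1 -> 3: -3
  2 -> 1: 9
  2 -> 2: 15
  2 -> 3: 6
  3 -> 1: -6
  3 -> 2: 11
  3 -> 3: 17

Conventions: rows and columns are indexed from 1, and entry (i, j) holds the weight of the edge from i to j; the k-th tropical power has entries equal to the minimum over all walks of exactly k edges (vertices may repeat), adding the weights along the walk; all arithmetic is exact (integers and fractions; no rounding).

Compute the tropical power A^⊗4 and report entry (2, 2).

A^⊗2:
  [-9, 6, 4]
  [0, 8, 6]
  [1, -7, -9]
A^⊗3:
  [-2, -10, -12]
  [0, -1, -3]
  [-15, 0, -2]
A^⊗4:
  [-18, -3, -5]
  [-9, -1, -3]
  [-8, -16, -18]
Key observation: the optimum is the walk 2->1->3->1->2, with weight 9 + (-3) + (-6) + (-1) = -1.
Optimal value attained by: walk 2->1->3->1->2.
Answer: (A^⊗4)[2][2] = -1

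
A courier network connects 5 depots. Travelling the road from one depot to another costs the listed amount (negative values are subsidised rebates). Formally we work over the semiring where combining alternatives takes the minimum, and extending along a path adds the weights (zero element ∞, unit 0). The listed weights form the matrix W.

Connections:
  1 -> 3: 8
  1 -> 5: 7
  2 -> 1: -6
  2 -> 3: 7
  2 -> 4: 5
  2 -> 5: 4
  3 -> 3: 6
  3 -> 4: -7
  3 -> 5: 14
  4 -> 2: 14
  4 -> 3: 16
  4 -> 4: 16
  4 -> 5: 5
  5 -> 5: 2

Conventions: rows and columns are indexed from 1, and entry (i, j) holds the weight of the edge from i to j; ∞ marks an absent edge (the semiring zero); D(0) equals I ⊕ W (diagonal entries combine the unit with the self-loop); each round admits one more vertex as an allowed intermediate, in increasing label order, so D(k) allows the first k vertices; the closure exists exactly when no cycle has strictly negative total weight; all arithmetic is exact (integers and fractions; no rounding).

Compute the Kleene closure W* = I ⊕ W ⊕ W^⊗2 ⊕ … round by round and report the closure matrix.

D(0):
  [0, ∞, 8, ∞, 7]
  [-6, 0, 7, 5, 4]
  [∞, ∞, 0, -7, 14]
  [∞, 14, 16, 0, 5]
  [∞, ∞, ∞, ∞, 0]
D(1):
  [0, ∞, 8, ∞, 7]
  [-6, 0, 2, 5, 1]
  [∞, ∞, 0, -7, 14]
  [∞, 14, 16, 0, 5]
  [∞, ∞, ∞, ∞, 0]
D(2):
  [0, ∞, 8, ∞, 7]
  [-6, 0, 2, 5, 1]
  [∞, ∞, 0, -7, 14]
  [8, 14, 16, 0, 5]
  [∞, ∞, ∞, ∞, 0]
D(3):
  [0, ∞, 8, 1, 7]
  [-6, 0, 2, -5, 1]
  [∞, ∞, 0, -7, 14]
  [8, 14, 16, 0, 5]
  [∞, ∞, ∞, ∞, 0]
D(4):
  [0, 15, 8, 1, 6]
  [-6, 0, 2, -5, 0]
  [1, 7, 0, -7, -2]
  [8, 14, 16, 0, 5]
  [∞, ∞, ∞, ∞, 0]
D(5):
  [0, 15, 8, 1, 6]
  [-6, 0, 2, -5, 0]
  [1, 7, 0, -7, -2]
  [8, 14, 16, 0, 5]
  [∞, ∞, ∞, ∞, 0]
Answer: W* = [[0, 15, 8, 1, 6], [-6, 0, 2, -5, 0], [1, 7, 0, -7, -2], [8, 14, 16, 0, 5], [∞, ∞, ∞, ∞, 0]]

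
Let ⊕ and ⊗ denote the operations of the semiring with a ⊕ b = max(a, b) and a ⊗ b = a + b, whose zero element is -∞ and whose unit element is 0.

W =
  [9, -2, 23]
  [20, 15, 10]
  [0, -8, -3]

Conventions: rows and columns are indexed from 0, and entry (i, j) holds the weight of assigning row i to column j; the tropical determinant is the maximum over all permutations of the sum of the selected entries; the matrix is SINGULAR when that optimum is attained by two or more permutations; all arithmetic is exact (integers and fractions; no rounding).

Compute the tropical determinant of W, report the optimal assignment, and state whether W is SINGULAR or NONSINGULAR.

σ = (0, 1, 2): 9 + 15 + (-3) = 21
σ = (0, 2, 1): 9 + 10 + (-8) = 11
σ = (1, 0, 2): (-2) + 20 + (-3) = 15
σ = (1, 2, 0): (-2) + 10 + 0 = 8
σ = (2, 0, 1): 23 + 20 + (-8) = 35
σ = (2, 1, 0): 23 + 15 + 0 = 38
Optimal value attained by: σ = (2, 1, 0).
Answer: det⊕(W) = 38; verdict: NONSINGULAR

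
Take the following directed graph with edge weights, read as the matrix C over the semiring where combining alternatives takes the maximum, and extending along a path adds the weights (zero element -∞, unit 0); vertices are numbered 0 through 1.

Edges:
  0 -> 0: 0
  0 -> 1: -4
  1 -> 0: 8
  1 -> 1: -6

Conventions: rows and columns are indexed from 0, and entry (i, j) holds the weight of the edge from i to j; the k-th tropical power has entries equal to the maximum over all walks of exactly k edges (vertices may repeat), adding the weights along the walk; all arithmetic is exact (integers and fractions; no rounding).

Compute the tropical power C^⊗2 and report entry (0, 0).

C^⊗2:
  [4, -4]
  [8, 4]
Key observation: the optimum is the walk 0->1->0, with weight (-4) + 8 = 4.
Optimal value attained by: walk 0->1->0.
Answer: (C^⊗2)[0][0] = 4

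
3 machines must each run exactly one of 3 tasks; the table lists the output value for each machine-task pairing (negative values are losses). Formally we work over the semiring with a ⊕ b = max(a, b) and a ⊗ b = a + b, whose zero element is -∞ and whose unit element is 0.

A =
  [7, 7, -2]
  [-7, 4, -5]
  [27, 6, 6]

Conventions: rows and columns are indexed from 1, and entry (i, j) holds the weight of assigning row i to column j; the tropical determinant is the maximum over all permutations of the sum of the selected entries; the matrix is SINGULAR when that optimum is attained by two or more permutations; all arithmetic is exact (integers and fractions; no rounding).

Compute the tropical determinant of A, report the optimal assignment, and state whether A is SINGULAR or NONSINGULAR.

σ = (1, 2, 3): 7 + 4 + 6 = 17
σ = (1, 3, 2): 7 + (-5) + 6 = 8
σ = (2, 1, 3): 7 + (-7) + 6 = 6
σ = (2, 3, 1): 7 + (-5) + 27 = 29
σ = (3, 1, 2): (-2) + (-7) + 6 = -3
σ = (3, 2, 1): (-2) + 4 + 27 = 29
Optimal value attained by: σ = (2, 3, 1).
Answer: det⊕(A) = 29; verdict: SINGULAR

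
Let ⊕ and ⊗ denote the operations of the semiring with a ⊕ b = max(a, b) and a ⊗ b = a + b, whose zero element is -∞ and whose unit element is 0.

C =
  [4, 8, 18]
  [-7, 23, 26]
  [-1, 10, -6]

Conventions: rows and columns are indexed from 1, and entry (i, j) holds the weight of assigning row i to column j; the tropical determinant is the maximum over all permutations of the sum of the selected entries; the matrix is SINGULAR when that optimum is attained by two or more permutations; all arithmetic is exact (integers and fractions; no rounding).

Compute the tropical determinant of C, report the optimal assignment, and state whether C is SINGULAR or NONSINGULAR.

σ = (1, 2, 3): 4 + 23 + (-6) = 21
σ = (1, 3, 2): 4 + 26 + 10 = 40
σ = (2, 1, 3): 8 + (-7) + (-6) = -5
σ = (2, 3, 1): 8 + 26 + (-1) = 33
σ = (3, 1, 2): 18 + (-7) + 10 = 21
σ = (3, 2, 1): 18 + 23 + (-1) = 40
Optimal value attained by: σ = (1, 3, 2).
Answer: det⊕(C) = 40; verdict: SINGULAR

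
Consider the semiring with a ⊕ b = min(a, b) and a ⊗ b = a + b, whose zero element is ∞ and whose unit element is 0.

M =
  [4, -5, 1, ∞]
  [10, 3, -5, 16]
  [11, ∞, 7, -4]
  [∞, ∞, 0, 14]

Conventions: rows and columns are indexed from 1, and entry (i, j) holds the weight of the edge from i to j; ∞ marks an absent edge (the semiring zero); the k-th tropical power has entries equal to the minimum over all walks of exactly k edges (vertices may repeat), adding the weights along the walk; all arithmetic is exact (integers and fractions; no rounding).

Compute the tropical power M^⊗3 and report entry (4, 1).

M^⊗2:
  [5, -2, -10, -3]
  [6, 5, -2, -9]
  [15, 6, -4, 3]
  [11, ∞, 7, -4]
M^⊗3:
  [1, 0, -7, -14]
  [9, 1, -9, -6]
  [7, 9, 1, -8]
  [15, 6, -4, 3]
Key observation: the optimum is the walk 4->3->1->1, with weight 0 + 11 + 4 = 15.
Optimal value attained by: walk 4->3->1->1.
Answer: (M^⊗3)[4][1] = 15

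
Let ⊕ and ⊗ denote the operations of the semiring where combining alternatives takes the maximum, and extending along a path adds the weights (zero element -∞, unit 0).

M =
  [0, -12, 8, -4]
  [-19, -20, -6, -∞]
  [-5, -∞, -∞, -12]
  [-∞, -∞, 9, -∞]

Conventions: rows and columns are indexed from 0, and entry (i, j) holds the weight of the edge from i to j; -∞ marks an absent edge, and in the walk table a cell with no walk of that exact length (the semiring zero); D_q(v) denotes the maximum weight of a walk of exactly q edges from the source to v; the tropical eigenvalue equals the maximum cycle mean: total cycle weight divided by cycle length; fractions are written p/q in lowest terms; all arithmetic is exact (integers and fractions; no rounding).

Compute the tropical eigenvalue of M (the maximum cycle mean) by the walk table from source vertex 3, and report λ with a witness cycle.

q=0: [-∞, -∞, -∞, 0]
q=1: [-∞, -∞, 9, -∞]
q=2: [4, -∞, -∞, -3]
q=3: [4, -8, 12, 0]
q=4: [7, -8, 12, 0]
Optimal cycle mean attained by: cycle 0->2->0, total 8 + (-5), length 2.
Answer: λ = 3/2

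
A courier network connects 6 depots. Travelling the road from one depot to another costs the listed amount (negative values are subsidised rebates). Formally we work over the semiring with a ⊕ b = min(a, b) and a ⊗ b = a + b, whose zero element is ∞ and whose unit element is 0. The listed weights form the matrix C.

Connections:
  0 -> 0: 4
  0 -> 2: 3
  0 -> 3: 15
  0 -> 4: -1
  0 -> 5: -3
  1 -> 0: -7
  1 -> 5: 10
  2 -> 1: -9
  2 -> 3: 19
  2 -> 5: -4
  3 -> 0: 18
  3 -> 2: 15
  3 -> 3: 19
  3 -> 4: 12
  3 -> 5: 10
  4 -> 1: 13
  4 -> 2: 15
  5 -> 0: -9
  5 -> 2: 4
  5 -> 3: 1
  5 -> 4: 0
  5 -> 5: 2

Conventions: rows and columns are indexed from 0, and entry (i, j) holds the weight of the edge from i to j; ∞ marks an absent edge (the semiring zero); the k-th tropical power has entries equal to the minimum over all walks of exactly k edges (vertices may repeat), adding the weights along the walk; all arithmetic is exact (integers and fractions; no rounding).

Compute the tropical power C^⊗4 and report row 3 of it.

C^⊗2:
  [-12, -6, 1, -2, -3, -1]
  [-3, ∞, -4, 8, -8, -10]
  [-16, ∞, 0, -3, -4, -2]
  [1, 6, 14, 11, 10, 11]
  [6, 6, ∞, 34, ∞, 11]
  [-7, -5, -6, 3, -10, -12]
C^⊗3:
  [-13, -8, -9, 0, -13, -15]
  [-19, -13, -6, -9, -10, -8]
  [-12, -9, -13, -1, -17, -19]
  [-1, 5, 4, 12, 0, -2]
  [-1, ∞, 9, 12, 5, 3]
  [-21, -15, -8, -11, -12, -10]
C^⊗4:
  [-24, -18, -11, -14, -15, -16]
  [-20, -15, -16, -7, -20, -22]
  [-28, -22, -15, -18, -19, -17]
  [-11, -5, 2, -1, -2, -4]
  [-6, 0, 2, 4, -2, -4]
  [-22, -17, -18, -9, -22, -24]
Answer: row 3 of C^⊗4 = [-11, -5, 2, -1, -2, -4]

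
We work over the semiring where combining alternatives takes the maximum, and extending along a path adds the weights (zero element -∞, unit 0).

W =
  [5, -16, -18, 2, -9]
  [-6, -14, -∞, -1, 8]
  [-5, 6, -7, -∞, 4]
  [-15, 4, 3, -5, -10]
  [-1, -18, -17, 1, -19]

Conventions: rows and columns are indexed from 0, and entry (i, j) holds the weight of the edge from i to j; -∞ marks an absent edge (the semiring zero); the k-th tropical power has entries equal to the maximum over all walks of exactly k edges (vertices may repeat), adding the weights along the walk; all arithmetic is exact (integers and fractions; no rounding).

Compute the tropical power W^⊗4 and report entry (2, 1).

W^⊗2:
  [10, 6, 5, 7, -4]
  [7, 3, 2, 9, -6]
  [3, -1, -13, 5, 14]
  [-2, 9, -2, 3, 12]
  [4, 5, 4, 1, -9]
W^⊗3:
  [15, 11, 10, 12, 14]
  [12, 13, 12, 9, 11]
  [13, 9, 8, 15, 7]
  [11, 7, 6, 13, 17]
  [9, 10, 4, 6, 13]
W^⊗4:
  [20, 16, 15, 17, 19]
  [17, 18, 12, 14, 21]
  [18, 19, 18, 15, 17]
  [16, 17, 16, 18, 15]
  [14, 10, 9, 14, 18]
Key observation: the optimum is the walk 2->1->4->3->1, with weight 6 + 8 + 1 + 4 = 19.
Optimal value attained by: walk 2->1->4->3->1.
Answer: (W^⊗4)[2][1] = 19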